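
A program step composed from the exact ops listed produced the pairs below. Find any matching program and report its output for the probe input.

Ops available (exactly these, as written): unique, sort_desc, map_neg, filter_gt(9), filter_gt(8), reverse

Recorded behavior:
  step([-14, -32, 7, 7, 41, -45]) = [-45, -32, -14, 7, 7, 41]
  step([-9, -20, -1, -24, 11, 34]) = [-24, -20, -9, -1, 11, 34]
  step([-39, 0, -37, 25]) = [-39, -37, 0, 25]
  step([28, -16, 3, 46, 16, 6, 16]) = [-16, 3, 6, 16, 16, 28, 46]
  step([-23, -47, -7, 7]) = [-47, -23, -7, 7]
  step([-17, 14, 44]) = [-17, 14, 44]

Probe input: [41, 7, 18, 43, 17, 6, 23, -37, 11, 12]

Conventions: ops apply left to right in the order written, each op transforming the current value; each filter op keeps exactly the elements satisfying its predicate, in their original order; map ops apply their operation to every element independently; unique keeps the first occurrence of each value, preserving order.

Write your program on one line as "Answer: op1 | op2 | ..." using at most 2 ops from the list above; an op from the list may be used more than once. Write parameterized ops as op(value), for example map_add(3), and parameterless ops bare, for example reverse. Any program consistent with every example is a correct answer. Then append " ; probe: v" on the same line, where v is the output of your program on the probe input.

sort_desc | reverse ; probe: [-37, 6, 7, 11, 12, 17, 18, 23, 41, 43]

Check, running the answer program on each example:
  [-14, -32, 7, 7, 41, -45] -> [41, 7, 7, -14, -32, -45] -> [-45, -32, -14, 7, 7, 41]
  [-9, -20, -1, -24, 11, 34] -> [34, 11, -1, -9, -20, -24] -> [-24, -20, -9, -1, 11, 34]
  [-39, 0, -37, 25] -> [25, 0, -37, -39] -> [-39, -37, 0, 25]
  [28, -16, 3, 46, 16, 6, 16] -> [46, 28, 16, 16, 6, 3, -16] -> [-16, 3, 6, 16, 16, 28, 46]
  [-23, -47, -7, 7] -> [7, -7, -23, -47] -> [-47, -23, -7, 7]
  [-17, 14, 44] -> [44, 14, -17] -> [-17, 14, 44]
  probe: [41, 7, 18, 43, 17, 6, 23, -37, 11, 12] -> [43, 41, 23, 18, 17, 12, 11, 7, 6, -37] -> [-37, 6, 7, 11, 12, 17, 18, 23, 41, 43]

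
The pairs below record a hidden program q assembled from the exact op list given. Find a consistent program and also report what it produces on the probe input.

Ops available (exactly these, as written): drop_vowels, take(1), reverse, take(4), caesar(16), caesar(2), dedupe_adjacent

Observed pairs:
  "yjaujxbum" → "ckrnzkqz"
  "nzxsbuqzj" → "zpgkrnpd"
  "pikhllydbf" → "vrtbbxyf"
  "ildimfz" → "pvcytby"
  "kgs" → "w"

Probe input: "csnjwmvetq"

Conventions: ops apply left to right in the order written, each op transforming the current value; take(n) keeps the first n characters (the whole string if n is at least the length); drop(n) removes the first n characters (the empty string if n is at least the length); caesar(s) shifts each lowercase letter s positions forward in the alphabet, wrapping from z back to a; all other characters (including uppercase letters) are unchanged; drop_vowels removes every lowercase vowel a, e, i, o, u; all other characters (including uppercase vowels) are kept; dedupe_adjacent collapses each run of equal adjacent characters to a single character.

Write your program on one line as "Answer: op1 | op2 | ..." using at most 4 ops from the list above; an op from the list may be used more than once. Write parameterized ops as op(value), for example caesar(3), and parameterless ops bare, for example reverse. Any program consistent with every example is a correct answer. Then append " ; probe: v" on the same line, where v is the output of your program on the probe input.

reverse | caesar(16) | drop_vowels ; probe: "gjlcmzds"

Check, running the answer program on each example:
  "yjaujxbum" -> "mubxjuajy" -> "ckrnzkqzo" -> "ckrnzkqz"
  "nzxsbuqzj" -> "jzqubsxzn" -> "zpgkrinpd" -> "zpgkrnpd"
  "pikhllydbf" -> "fbdyllhkip" -> "vrtobbxayf" -> "vrtbbxyf"
  "ildimfz" -> "zfmidli" -> "pvcytby" -> "pvcytby"
  "kgs" -> "sgk" -> "iwa" -> "w"
  probe: "csnjwmvetq" -> "qtevmwjnsc" -> "gjulcmzdis" -> "gjlcmzds"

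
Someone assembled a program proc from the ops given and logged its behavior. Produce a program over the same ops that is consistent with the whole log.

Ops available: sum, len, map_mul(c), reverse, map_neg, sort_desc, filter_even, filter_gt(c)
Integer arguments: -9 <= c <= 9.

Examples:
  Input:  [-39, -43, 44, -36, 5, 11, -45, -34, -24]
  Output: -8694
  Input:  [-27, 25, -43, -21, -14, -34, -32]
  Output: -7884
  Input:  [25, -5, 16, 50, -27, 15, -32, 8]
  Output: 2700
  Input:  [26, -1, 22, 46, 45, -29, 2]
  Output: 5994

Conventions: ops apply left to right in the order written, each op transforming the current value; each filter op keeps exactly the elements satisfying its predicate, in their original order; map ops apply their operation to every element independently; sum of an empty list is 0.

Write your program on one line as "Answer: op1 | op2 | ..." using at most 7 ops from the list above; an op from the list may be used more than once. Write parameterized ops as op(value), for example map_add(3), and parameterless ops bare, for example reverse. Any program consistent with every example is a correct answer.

reverse | map_neg | map_mul(-6) | map_neg | map_mul(-9) | sum

Check, running the answer program on each example:
  [-39, -43, 44, -36, 5, 11, -45, -34, -24] -> [-24, -34, -45, 11, 5, -36, 44, -43, -39] -> [24, 34, 45, -11, -5, 36, -44, 43, 39] -> [-144, -204, -270, 66, 30, -216, 264, -258, -234] -> [144, 204, 270, -66, -30, 216, -264, 258, 234] -> [-1296, -1836, -2430, 594, 270, -1944, 2376, -2322, -2106] -> -8694
  [-27, 25, -43, -21, -14, -34, -32] -> [-32, -34, -14, -21, -43, 25, -27] -> [32, 34, 14, 21, 43, -25, 27] -> [-192, -204, -84, -126, -258, 150, -162] -> [192, 204, 84, 126, 258, -150, 162] -> [-1728, -1836, -756, -1134, -2322, 1350, -1458] -> -7884
  [25, -5, 16, 50, -27, 15, -32, 8] -> [8, -32, 15, -27, 50, 16, -5, 25] -> [-8, 32, -15, 27, -50, -16, 5, -25] -> [48, -192, 90, -162, 300, 96, -30, 150] -> [-48, 192, -90, 162, -300, -96, 30, -150] -> [432, -1728, 810, -1458, 2700, 864, -270, 1350] -> 2700
  [26, -1, 22, 46, 45, -29, 2] -> [2, -29, 45, 46, 22, -1, 26] -> [-2, 29, -45, -46, -22, 1, -26] -> [12, -174, 270, 276, 132, -6, 156] -> [-12, 174, -270, -276, -132, 6, -156] -> [108, -1566, 2430, 2484, 1188, -54, 1404] -> 5994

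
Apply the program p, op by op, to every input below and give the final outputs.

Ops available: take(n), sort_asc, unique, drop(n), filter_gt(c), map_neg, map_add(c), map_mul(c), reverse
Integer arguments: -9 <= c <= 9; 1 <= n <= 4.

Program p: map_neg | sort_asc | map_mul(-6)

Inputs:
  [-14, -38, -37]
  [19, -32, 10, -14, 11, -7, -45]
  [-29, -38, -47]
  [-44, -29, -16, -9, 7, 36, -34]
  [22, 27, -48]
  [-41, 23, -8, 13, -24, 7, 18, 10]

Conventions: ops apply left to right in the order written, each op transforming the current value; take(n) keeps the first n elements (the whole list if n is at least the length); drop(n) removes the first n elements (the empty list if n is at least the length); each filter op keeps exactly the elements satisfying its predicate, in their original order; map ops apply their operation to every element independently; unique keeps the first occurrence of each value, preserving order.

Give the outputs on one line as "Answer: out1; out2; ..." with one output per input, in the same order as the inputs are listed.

Execution, op by op:
  [-14, -38, -37] -> [14, 38, 37] -> [14, 37, 38] -> [-84, -222, -228]
  [19, -32, 10, -14, 11, -7, -45] -> [-19, 32, -10, 14, -11, 7, 45] -> [-19, -11, -10, 7, 14, 32, 45] -> [114, 66, 60, -42, -84, -192, -270]
  [-29, -38, -47] -> [29, 38, 47] -> [29, 38, 47] -> [-174, -228, -282]
  [-44, -29, -16, -9, 7, 36, -34] -> [44, 29, 16, 9, -7, -36, 34] -> [-36, -7, 9, 16, 29, 34, 44] -> [216, 42, -54, -96, -174, -204, -264]
  [22, 27, -48] -> [-22, -27, 48] -> [-27, -22, 48] -> [162, 132, -288]
  [-41, 23, -8, 13, -24, 7, 18, 10] -> [41, -23, 8, -13, 24, -7, -18, -10] -> [-23, -18, -13, -10, -7, 8, 24, 41] -> [138, 108, 78, 60, 42, -48, -144, -246]

[-84, -222, -228]; [114, 66, 60, -42, -84, -192, -270]; [-174, -228, -282]; [216, 42, -54, -96, -174, -204, -264]; [162, 132, -288]; [138, 108, 78, 60, 42, -48, -144, -246]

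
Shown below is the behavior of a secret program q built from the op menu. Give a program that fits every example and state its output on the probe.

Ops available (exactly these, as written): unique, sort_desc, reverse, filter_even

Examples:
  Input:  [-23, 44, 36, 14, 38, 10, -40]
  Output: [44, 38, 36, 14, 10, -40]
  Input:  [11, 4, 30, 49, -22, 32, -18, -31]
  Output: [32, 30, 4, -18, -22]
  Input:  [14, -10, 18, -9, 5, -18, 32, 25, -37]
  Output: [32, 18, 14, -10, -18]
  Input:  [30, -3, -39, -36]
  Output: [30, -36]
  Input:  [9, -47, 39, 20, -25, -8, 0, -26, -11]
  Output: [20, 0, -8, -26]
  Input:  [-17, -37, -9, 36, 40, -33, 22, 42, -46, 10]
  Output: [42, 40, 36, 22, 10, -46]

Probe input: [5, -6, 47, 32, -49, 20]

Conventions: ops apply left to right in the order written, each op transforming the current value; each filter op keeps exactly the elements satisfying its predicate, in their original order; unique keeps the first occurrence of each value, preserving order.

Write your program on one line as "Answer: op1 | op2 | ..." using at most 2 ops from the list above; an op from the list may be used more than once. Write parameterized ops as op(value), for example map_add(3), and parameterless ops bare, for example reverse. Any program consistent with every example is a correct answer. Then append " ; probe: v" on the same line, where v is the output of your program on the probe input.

filter_even | sort_desc ; probe: [32, 20, -6]

Check, running the answer program on each example:
  [-23, 44, 36, 14, 38, 10, -40] -> [44, 36, 14, 38, 10, -40] -> [44, 38, 36, 14, 10, -40]
  [11, 4, 30, 49, -22, 32, -18, -31] -> [4, 30, -22, 32, -18] -> [32, 30, 4, -18, -22]
  [14, -10, 18, -9, 5, -18, 32, 25, -37] -> [14, -10, 18, -18, 32] -> [32, 18, 14, -10, -18]
  [30, -3, -39, -36] -> [30, -36] -> [30, -36]
  [9, -47, 39, 20, -25, -8, 0, -26, -11] -> [20, -8, 0, -26] -> [20, 0, -8, -26]
  [-17, -37, -9, 36, 40, -33, 22, 42, -46, 10] -> [36, 40, 22, 42, -46, 10] -> [42, 40, 36, 22, 10, -46]
  probe: [5, -6, 47, 32, -49, 20] -> [-6, 32, 20] -> [32, 20, -6]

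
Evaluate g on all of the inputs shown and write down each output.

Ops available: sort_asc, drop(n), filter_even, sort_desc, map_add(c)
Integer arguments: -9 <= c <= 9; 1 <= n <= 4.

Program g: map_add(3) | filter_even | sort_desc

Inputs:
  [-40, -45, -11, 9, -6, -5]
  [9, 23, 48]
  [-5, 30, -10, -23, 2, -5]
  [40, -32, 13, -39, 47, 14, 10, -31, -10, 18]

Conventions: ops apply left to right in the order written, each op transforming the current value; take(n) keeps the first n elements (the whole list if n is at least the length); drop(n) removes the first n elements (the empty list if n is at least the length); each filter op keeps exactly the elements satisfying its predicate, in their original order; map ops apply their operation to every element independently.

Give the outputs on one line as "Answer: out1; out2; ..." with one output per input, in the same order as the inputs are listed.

[12, -2, -8, -42]; [26, 12]; [-2, -2, -20]; [50, 16, -28, -36]

Execution, op by op:
  [-40, -45, -11, 9, -6, -5] -> [-37, -42, -8, 12, -3, -2] -> [-42, -8, 12, -2] -> [12, -2, -8, -42]
  [9, 23, 48] -> [12, 26, 51] -> [12, 26] -> [26, 12]
  [-5, 30, -10, -23, 2, -5] -> [-2, 33, -7, -20, 5, -2] -> [-2, -20, -2] -> [-2, -2, -20]
  [40, -32, 13, -39, 47, 14, 10, -31, -10, 18] -> [43, -29, 16, -36, 50, 17, 13, -28, -7, 21] -> [16, -36, 50, -28] -> [50, 16, -28, -36]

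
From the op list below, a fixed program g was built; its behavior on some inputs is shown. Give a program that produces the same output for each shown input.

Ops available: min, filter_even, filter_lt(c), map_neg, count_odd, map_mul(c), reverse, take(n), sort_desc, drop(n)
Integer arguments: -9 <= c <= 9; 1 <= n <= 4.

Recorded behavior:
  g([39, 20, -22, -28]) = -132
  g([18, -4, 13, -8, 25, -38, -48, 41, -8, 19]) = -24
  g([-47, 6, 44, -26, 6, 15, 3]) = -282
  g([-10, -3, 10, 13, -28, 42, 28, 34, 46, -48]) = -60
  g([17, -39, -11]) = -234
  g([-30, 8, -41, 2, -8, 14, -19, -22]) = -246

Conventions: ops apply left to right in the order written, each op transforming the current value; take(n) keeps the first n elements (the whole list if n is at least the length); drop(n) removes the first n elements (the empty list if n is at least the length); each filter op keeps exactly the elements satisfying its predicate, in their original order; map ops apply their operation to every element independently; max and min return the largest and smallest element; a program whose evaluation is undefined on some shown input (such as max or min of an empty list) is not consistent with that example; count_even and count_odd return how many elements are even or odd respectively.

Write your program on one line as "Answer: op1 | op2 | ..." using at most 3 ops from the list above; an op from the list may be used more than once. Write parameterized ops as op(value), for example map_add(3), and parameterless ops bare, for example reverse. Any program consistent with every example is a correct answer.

map_mul(6) | take(3) | min

Check, running the answer program on each example:
  [39, 20, -22, -28] -> [234, 120, -132, -168] -> [234, 120, -132] -> -132
  [18, -4, 13, -8, 25, -38, -48, 41, -8, 19] -> [108, -24, 78, -48, 150, -228, -288, 246, -48, 114] -> [108, -24, 78] -> -24
  [-47, 6, 44, -26, 6, 15, 3] -> [-282, 36, 264, -156, 36, 90, 18] -> [-282, 36, 264] -> -282
  [-10, -3, 10, 13, -28, 42, 28, 34, 46, -48] -> [-60, -18, 60, 78, -168, 252, 168, 204, 276, -288] -> [-60, -18, 60] -> -60
  [17, -39, -11] -> [102, -234, -66] -> [102, -234, -66] -> -234
  [-30, 8, -41, 2, -8, 14, -19, -22] -> [-180, 48, -246, 12, -48, 84, -114, -132] -> [-180, 48, -246] -> -246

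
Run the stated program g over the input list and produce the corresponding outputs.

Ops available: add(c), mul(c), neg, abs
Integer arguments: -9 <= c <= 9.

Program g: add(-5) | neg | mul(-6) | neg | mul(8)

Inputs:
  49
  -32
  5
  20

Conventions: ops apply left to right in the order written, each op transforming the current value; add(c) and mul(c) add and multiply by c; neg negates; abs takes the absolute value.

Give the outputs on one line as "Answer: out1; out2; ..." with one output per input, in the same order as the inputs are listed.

-2112; 1776; 0; -720

Execution, op by op:
  49 -> 44 -> -44 -> 264 -> -264 -> -2112
  -32 -> -37 -> 37 -> -222 -> 222 -> 1776
  5 -> 0 -> 0 -> 0 -> 0 -> 0
  20 -> 15 -> -15 -> 90 -> -90 -> -720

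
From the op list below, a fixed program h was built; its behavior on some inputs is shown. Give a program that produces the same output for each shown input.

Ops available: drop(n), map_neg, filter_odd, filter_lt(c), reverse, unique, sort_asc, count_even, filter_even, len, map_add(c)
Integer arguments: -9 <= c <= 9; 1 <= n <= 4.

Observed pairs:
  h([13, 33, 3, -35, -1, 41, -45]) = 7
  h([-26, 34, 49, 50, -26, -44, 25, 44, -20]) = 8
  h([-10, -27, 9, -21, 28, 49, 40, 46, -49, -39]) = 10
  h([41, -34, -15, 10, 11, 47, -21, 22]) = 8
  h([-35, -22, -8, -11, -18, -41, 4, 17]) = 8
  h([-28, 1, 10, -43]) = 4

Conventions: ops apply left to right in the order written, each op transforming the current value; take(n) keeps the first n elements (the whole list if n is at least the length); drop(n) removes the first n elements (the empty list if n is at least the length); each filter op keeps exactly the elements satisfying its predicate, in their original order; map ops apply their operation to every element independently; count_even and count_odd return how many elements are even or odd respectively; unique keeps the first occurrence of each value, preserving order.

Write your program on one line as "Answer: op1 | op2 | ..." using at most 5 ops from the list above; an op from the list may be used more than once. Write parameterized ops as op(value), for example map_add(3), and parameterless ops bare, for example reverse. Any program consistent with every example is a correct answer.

reverse | unique | map_add(-4) | len

Check, running the answer program on each example:
  [13, 33, 3, -35, -1, 41, -45] -> [-45, 41, -1, -35, 3, 33, 13] -> [-45, 41, -1, -35, 3, 33, 13] -> [-49, 37, -5, -39, -1, 29, 9] -> 7
  [-26, 34, 49, 50, -26, -44, 25, 44, -20] -> [-20, 44, 25, -44, -26, 50, 49, 34, -26] -> [-20, 44, 25, -44, -26, 50, 49, 34] -> [-24, 40, 21, -48, -30, 46, 45, 30] -> 8
  [-10, -27, 9, -21, 28, 49, 40, 46, -49, -39] -> [-39, -49, 46, 40, 49, 28, -21, 9, -27, -10] -> [-39, -49, 46, 40, 49, 28, -21, 9, -27, -10] -> [-43, -53, 42, 36, 45, 24, -25, 5, -31, -14] -> 10
  [41, -34, -15, 10, 11, 47, -21, 22] -> [22, -21, 47, 11, 10, -15, -34, 41] -> [22, -21, 47, 11, 10, -15, -34, 41] -> [18, -25, 43, 7, 6, -19, -38, 37] -> 8
  [-35, -22, -8, -11, -18, -41, 4, 17] -> [17, 4, -41, -18, -11, -8, -22, -35] -> [17, 4, -41, -18, -11, -8, -22, -35] -> [13, 0, -45, -22, -15, -12, -26, -39] -> 8
  [-28, 1, 10, -43] -> [-43, 10, 1, -28] -> [-43, 10, 1, -28] -> [-47, 6, -3, -32] -> 4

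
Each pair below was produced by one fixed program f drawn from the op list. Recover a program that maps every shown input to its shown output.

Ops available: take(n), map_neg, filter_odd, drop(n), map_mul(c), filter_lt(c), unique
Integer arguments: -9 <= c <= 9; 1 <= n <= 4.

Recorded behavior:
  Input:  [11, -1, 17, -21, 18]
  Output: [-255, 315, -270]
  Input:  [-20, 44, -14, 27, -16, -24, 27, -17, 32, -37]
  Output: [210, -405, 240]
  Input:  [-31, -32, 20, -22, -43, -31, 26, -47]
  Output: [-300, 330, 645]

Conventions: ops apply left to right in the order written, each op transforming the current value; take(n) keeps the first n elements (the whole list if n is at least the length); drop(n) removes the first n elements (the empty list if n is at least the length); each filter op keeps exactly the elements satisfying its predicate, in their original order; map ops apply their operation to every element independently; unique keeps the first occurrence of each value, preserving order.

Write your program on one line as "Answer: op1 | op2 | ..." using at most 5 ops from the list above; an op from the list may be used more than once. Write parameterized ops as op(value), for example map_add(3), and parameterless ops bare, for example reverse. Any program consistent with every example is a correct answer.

map_mul(-5) | drop(2) | map_mul(3) | take(3)

Check, running the answer program on each example:
  [11, -1, 17, -21, 18] -> [-55, 5, -85, 105, -90] -> [-85, 105, -90] -> [-255, 315, -270] -> [-255, 315, -270]
  [-20, 44, -14, 27, -16, -24, 27, -17, 32, -37] -> [100, -220, 70, -135, 80, 120, -135, 85, -160, 185] -> [70, -135, 80, 120, -135, 85, -160, 185] -> [210, -405, 240, 360, -405, 255, -480, 555] -> [210, -405, 240]
  [-31, -32, 20, -22, -43, -31, 26, -47] -> [155, 160, -100, 110, 215, 155, -130, 235] -> [-100, 110, 215, 155, -130, 235] -> [-300, 330, 645, 465, -390, 705] -> [-300, 330, 645]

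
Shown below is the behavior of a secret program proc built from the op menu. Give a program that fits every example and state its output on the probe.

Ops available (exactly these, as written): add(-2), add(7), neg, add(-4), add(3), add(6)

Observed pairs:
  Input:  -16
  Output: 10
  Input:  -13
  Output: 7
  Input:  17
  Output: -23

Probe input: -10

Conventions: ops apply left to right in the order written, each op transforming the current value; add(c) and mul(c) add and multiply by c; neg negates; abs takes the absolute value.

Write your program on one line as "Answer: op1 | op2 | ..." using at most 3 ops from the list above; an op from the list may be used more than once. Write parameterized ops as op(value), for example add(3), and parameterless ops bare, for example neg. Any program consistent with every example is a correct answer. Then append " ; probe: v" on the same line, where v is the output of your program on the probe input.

neg | add(-2) | add(-4) ; probe: 4

Check, running the answer program on each example:
  -16 -> 16 -> 14 -> 10
  -13 -> 13 -> 11 -> 7
  17 -> -17 -> -19 -> -23
  probe: -10 -> 10 -> 8 -> 4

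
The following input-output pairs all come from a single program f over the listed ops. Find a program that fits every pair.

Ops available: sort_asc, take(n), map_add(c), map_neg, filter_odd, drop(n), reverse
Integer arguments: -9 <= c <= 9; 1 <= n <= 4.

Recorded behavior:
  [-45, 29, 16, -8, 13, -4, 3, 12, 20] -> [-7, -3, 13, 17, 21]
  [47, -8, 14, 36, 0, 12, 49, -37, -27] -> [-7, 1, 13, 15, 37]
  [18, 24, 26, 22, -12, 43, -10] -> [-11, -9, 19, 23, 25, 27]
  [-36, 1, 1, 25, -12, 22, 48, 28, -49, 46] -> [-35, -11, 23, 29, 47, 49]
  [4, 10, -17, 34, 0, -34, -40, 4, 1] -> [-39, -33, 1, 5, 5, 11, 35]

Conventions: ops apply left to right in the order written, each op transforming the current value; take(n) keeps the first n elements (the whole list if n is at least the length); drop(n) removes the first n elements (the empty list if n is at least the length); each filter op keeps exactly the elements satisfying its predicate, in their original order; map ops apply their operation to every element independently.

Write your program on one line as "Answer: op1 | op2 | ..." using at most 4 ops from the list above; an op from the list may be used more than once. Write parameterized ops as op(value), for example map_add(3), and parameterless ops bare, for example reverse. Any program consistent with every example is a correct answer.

sort_asc | map_add(1) | filter_odd

Check, running the answer program on each example:
  [-45, 29, 16, -8, 13, -4, 3, 12, 20] -> [-45, -8, -4, 3, 12, 13, 16, 20, 29] -> [-44, -7, -3, 4, 13, 14, 17, 21, 30] -> [-7, -3, 13, 17, 21]
  [47, -8, 14, 36, 0, 12, 49, -37, -27] -> [-37, -27, -8, 0, 12, 14, 36, 47, 49] -> [-36, -26, -7, 1, 13, 15, 37, 48, 50] -> [-7, 1, 13, 15, 37]
  [18, 24, 26, 22, -12, 43, -10] -> [-12, -10, 18, 22, 24, 26, 43] -> [-11, -9, 19, 23, 25, 27, 44] -> [-11, -9, 19, 23, 25, 27]
  [-36, 1, 1, 25, -12, 22, 48, 28, -49, 46] -> [-49, -36, -12, 1, 1, 22, 25, 28, 46, 48] -> [-48, -35, -11, 2, 2, 23, 26, 29, 47, 49] -> [-35, -11, 23, 29, 47, 49]
  [4, 10, -17, 34, 0, -34, -40, 4, 1] -> [-40, -34, -17, 0, 1, 4, 4, 10, 34] -> [-39, -33, -16, 1, 2, 5, 5, 11, 35] -> [-39, -33, 1, 5, 5, 11, 35]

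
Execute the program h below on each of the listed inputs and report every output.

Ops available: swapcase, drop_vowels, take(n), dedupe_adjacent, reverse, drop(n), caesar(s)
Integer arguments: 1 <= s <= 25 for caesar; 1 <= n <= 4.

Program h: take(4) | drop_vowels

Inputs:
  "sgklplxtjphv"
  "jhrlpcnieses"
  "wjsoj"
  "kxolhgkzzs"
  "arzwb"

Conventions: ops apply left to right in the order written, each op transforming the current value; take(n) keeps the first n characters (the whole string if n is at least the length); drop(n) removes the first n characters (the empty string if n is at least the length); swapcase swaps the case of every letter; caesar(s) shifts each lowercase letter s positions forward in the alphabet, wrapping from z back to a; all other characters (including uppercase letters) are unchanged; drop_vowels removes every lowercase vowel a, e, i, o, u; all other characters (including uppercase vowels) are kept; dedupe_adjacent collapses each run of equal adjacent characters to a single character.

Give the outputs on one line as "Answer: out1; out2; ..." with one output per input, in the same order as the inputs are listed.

"sgkl"; "jhrl"; "wjs"; "kxl"; "rzw"

Execution, op by op:
  "sgklplxtjphv" -> "sgkl" -> "sgkl"
  "jhrlpcnieses" -> "jhrl" -> "jhrl"
  "wjsoj" -> "wjso" -> "wjs"
  "kxolhgkzzs" -> "kxol" -> "kxl"
  "arzwb" -> "arzw" -> "rzw"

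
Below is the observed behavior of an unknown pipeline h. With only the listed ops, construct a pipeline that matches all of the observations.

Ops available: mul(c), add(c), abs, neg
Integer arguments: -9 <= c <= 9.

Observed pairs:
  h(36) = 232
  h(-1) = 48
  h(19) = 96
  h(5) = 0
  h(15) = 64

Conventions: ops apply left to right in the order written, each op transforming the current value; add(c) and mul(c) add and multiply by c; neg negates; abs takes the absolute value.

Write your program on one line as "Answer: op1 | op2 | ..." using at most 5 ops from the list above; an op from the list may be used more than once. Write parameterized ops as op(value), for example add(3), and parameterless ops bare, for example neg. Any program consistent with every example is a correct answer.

add(-6) | neg | mul(8) | abs | add(-8)

Check, running the answer program on each example:
  36 -> 30 -> -30 -> -240 -> 240 -> 232
  -1 -> -7 -> 7 -> 56 -> 56 -> 48
  19 -> 13 -> -13 -> -104 -> 104 -> 96
  5 -> -1 -> 1 -> 8 -> 8 -> 0
  15 -> 9 -> -9 -> -72 -> 72 -> 64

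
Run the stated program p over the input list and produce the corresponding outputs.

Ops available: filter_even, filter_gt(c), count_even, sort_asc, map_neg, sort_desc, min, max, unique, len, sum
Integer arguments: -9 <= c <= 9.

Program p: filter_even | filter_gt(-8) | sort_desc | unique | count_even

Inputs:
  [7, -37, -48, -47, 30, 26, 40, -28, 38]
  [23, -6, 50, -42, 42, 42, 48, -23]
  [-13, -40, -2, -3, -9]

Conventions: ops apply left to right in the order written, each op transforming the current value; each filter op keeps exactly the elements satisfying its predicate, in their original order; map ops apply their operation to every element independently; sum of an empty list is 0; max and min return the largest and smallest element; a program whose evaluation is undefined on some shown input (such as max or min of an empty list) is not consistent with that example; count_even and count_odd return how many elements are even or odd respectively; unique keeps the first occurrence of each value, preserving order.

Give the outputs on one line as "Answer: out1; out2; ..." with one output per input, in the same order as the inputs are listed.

4; 4; 1

Execution, op by op:
  [7, -37, -48, -47, 30, 26, 40, -28, 38] -> [-48, 30, 26, 40, -28, 38] -> [30, 26, 40, 38] -> [40, 38, 30, 26] -> [40, 38, 30, 26] -> 4
  [23, -6, 50, -42, 42, 42, 48, -23] -> [-6, 50, -42, 42, 42, 48] -> [-6, 50, 42, 42, 48] -> [50, 48, 42, 42, -6] -> [50, 48, 42, -6] -> 4
  [-13, -40, -2, -3, -9] -> [-40, -2] -> [-2] -> [-2] -> [-2] -> 1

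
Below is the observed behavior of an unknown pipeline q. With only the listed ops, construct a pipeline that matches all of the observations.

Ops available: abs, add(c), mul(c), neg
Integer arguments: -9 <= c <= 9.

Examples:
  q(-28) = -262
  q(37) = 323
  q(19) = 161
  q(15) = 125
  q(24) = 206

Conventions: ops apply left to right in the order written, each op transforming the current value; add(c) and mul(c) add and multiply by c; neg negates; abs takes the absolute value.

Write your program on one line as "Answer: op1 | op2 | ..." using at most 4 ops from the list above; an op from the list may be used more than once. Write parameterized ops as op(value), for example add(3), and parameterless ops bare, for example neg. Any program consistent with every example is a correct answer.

mul(9) | add(-6) | add(-4)

Check, running the answer program on each example:
  -28 -> -252 -> -258 -> -262
  37 -> 333 -> 327 -> 323
  19 -> 171 -> 165 -> 161
  15 -> 135 -> 129 -> 125
  24 -> 216 -> 210 -> 206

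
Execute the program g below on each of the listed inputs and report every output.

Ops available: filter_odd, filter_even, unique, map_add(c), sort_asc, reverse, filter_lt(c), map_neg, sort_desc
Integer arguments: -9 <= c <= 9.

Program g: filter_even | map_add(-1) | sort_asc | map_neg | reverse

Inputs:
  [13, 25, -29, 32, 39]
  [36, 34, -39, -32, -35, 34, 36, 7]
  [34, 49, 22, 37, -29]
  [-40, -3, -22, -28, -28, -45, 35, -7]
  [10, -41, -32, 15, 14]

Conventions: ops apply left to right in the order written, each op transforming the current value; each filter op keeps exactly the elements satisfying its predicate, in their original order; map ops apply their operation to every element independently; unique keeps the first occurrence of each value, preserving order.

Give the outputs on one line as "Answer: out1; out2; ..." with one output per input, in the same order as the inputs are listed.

[-31]; [-35, -35, -33, -33, 33]; [-33, -21]; [23, 29, 29, 41]; [-13, -9, 33]

Execution, op by op:
  [13, 25, -29, 32, 39] -> [32] -> [31] -> [31] -> [-31] -> [-31]
  [36, 34, -39, -32, -35, 34, 36, 7] -> [36, 34, -32, 34, 36] -> [35, 33, -33, 33, 35] -> [-33, 33, 33, 35, 35] -> [33, -33, -33, -35, -35] -> [-35, -35, -33, -33, 33]
  [34, 49, 22, 37, -29] -> [34, 22] -> [33, 21] -> [21, 33] -> [-21, -33] -> [-33, -21]
  [-40, -3, -22, -28, -28, -45, 35, -7] -> [-40, -22, -28, -28] -> [-41, -23, -29, -29] -> [-41, -29, -29, -23] -> [41, 29, 29, 23] -> [23, 29, 29, 41]
  [10, -41, -32, 15, 14] -> [10, -32, 14] -> [9, -33, 13] -> [-33, 9, 13] -> [33, -9, -13] -> [-13, -9, 33]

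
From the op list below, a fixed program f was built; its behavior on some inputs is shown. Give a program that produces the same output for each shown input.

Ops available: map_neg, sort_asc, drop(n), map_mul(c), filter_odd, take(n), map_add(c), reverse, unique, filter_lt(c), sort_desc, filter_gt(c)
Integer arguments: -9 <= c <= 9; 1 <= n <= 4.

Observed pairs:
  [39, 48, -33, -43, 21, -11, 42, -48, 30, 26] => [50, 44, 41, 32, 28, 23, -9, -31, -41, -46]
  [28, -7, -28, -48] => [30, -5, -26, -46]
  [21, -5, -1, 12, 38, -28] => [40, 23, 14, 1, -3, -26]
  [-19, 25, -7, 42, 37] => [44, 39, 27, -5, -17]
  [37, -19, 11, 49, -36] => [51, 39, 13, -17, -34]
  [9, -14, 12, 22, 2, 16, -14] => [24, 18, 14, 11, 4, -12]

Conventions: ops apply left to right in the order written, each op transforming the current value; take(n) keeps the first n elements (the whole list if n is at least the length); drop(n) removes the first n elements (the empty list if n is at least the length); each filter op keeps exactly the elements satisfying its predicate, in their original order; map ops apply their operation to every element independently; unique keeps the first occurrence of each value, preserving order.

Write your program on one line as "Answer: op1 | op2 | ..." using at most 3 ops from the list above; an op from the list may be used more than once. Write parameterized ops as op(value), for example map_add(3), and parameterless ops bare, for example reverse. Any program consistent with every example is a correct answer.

map_add(2) | unique | sort_desc

Check, running the answer program on each example:
  [39, 48, -33, -43, 21, -11, 42, -48, 30, 26] -> [41, 50, -31, -41, 23, -9, 44, -46, 32, 28] -> [41, 50, -31, -41, 23, -9, 44, -46, 32, 28] -> [50, 44, 41, 32, 28, 23, -9, -31, -41, -46]
  [28, -7, -28, -48] -> [30, -5, -26, -46] -> [30, -5, -26, -46] -> [30, -5, -26, -46]
  [21, -5, -1, 12, 38, -28] -> [23, -3, 1, 14, 40, -26] -> [23, -3, 1, 14, 40, -26] -> [40, 23, 14, 1, -3, -26]
  [-19, 25, -7, 42, 37] -> [-17, 27, -5, 44, 39] -> [-17, 27, -5, 44, 39] -> [44, 39, 27, -5, -17]
  [37, -19, 11, 49, -36] -> [39, -17, 13, 51, -34] -> [39, -17, 13, 51, -34] -> [51, 39, 13, -17, -34]
  [9, -14, 12, 22, 2, 16, -14] -> [11, -12, 14, 24, 4, 18, -12] -> [11, -12, 14, 24, 4, 18] -> [24, 18, 14, 11, 4, -12]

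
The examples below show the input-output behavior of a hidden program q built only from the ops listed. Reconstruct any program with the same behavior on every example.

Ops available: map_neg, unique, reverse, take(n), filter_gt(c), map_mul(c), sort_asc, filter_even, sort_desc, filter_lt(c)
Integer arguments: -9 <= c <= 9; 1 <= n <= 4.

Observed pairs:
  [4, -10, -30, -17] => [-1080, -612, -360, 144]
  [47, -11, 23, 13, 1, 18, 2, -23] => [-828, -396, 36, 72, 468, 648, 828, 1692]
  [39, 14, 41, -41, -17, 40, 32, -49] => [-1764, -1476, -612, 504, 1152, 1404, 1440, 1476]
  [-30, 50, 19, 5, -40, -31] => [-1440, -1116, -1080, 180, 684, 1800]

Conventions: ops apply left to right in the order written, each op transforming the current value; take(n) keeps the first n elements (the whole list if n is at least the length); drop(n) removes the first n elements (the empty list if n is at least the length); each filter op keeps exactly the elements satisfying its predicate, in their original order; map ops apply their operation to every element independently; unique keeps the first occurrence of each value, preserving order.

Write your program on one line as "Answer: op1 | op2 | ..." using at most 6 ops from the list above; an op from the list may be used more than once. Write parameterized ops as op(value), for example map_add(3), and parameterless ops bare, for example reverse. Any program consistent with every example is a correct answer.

reverse | map_mul(-6) | sort_desc | map_neg | map_mul(6)

Check, running the answer program on each example:
  [4, -10, -30, -17] -> [-17, -30, -10, 4] -> [102, 180, 60, -24] -> [180, 102, 60, -24] -> [-180, -102, -60, 24] -> [-1080, -612, -360, 144]
  [47, -11, 23, 13, 1, 18, 2, -23] -> [-23, 2, 18, 1, 13, 23, -11, 47] -> [138, -12, -108, -6, -78, -138, 66, -282] -> [138, 66, -6, -12, -78, -108, -138, -282] -> [-138, -66, 6, 12, 78, 108, 138, 282] -> [-828, -396, 36, 72, 468, 648, 828, 1692]
  [39, 14, 41, -41, -17, 40, 32, -49] -> [-49, 32, 40, -17, -41, 41, 14, 39] -> [294, -192, -240, 102, 246, -246, -84, -234] -> [294, 246, 102, -84, -192, -234, -240, -246] -> [-294, -246, -102, 84, 192, 234, 240, 246] -> [-1764, -1476, -612, 504, 1152, 1404, 1440, 1476]
  [-30, 50, 19, 5, -40, -31] -> [-31, -40, 5, 19, 50, -30] -> [186, 240, -30, -114, -300, 180] -> [240, 186, 180, -30, -114, -300] -> [-240, -186, -180, 30, 114, 300] -> [-1440, -1116, -1080, 180, 684, 1800]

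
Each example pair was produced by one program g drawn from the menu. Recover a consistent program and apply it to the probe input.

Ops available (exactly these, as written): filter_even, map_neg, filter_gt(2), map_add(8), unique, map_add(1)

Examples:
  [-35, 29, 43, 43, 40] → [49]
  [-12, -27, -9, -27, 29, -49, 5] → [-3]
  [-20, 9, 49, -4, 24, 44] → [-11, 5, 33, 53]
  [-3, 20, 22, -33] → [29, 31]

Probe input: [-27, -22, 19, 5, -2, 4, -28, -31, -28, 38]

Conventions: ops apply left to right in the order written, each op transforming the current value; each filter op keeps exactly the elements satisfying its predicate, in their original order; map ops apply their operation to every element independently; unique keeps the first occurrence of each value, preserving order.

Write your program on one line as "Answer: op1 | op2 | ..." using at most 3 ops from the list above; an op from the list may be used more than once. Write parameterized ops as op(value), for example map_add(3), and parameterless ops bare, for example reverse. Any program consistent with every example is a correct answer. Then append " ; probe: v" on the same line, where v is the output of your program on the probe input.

map_add(8) | filter_even | map_add(1) ; probe: [-13, 7, 13, -19, -19, 47]

Check, running the answer program on each example:
  [-35, 29, 43, 43, 40] -> [-27, 37, 51, 51, 48] -> [48] -> [49]
  [-12, -27, -9, -27, 29, -49, 5] -> [-4, -19, -1, -19, 37, -41, 13] -> [-4] -> [-3]
  [-20, 9, 49, -4, 24, 44] -> [-12, 17, 57, 4, 32, 52] -> [-12, 4, 32, 52] -> [-11, 5, 33, 53]
  [-3, 20, 22, -33] -> [5, 28, 30, -25] -> [28, 30] -> [29, 31]
  probe: [-27, -22, 19, 5, -2, 4, -28, -31, -28, 38] -> [-19, -14, 27, 13, 6, 12, -20, -23, -20, 46] -> [-14, 6, 12, -20, -20, 46] -> [-13, 7, 13, -19, -19, 47]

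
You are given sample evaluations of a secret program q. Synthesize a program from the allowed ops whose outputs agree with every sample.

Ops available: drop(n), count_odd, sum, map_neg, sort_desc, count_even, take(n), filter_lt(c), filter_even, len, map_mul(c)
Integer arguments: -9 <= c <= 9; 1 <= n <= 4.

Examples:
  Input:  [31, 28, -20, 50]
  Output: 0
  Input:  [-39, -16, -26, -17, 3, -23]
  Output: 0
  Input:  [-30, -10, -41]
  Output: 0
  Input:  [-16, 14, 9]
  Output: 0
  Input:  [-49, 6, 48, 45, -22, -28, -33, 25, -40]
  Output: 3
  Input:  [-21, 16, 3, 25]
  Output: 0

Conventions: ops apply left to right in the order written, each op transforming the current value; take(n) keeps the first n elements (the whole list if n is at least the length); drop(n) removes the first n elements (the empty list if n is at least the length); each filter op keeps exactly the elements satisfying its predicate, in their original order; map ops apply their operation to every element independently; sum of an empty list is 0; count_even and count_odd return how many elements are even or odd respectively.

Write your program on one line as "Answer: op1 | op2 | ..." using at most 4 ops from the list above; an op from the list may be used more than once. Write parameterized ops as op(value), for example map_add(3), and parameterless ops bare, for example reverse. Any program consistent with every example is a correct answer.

drop(4) | sort_desc | count_even

Check, running the answer program on each example:
  [31, 28, -20, 50] -> [] -> [] -> 0
  [-39, -16, -26, -17, 3, -23] -> [3, -23] -> [3, -23] -> 0
  [-30, -10, -41] -> [] -> [] -> 0
  [-16, 14, 9] -> [] -> [] -> 0
  [-49, 6, 48, 45, -22, -28, -33, 25, -40] -> [-22, -28, -33, 25, -40] -> [25, -22, -28, -33, -40] -> 3
  [-21, 16, 3, 25] -> [] -> [] -> 0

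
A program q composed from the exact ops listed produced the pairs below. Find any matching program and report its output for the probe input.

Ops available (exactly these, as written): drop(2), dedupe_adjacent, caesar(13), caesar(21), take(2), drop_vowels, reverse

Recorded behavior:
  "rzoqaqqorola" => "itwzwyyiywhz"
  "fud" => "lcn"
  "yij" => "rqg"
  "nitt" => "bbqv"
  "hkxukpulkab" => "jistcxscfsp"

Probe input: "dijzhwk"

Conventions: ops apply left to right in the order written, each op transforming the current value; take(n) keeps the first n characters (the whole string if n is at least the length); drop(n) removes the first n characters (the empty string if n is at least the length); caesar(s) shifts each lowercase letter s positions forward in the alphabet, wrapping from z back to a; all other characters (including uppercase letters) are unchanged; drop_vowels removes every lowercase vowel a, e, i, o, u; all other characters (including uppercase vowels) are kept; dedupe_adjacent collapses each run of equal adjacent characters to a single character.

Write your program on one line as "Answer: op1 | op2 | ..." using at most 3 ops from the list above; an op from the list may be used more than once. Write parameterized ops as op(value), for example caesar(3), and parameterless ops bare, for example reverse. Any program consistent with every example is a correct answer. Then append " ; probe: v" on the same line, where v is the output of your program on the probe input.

caesar(13) | reverse | caesar(21) ; probe: "sephrql"

Check, running the answer program on each example:
  "rzoqaqqorola" -> "embdnddbebyn" -> "nybebddndbme" -> "itwzwyyiywhz"
  "fud" -> "shq" -> "qhs" -> "lcn"
  "yij" -> "lvw" -> "wvl" -> "rqg"
  "nitt" -> "avgg" -> "ggva" -> "bbqv"
  "hkxukpulkab" -> "uxkhxchyxno" -> "onxyhcxhkxu" -> "jistcxscfsp"
  probe: "dijzhwk" -> "qvwmujx" -> "xjumwvq" -> "sephrql"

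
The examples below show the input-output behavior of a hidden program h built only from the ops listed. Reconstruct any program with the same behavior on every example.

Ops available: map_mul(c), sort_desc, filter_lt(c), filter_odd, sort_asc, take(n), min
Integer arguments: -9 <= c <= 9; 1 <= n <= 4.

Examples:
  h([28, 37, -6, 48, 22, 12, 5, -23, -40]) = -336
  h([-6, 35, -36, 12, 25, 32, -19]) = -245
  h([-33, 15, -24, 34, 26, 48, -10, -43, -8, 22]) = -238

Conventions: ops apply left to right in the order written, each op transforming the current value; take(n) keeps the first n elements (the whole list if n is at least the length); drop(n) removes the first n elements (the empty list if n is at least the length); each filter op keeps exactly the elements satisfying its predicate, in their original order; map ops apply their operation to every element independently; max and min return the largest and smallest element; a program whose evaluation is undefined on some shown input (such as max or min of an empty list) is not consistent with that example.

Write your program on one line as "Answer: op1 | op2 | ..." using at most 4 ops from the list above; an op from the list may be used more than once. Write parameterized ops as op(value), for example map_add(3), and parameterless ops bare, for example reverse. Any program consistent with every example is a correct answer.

take(4) | map_mul(-7) | filter_lt(5) | min

Check, running the answer program on each example:
  [28, 37, -6, 48, 22, 12, 5, -23, -40] -> [28, 37, -6, 48] -> [-196, -259, 42, -336] -> [-196, -259, -336] -> -336
  [-6, 35, -36, 12, 25, 32, -19] -> [-6, 35, -36, 12] -> [42, -245, 252, -84] -> [-245, -84] -> -245
  [-33, 15, -24, 34, 26, 48, -10, -43, -8, 22] -> [-33, 15, -24, 34] -> [231, -105, 168, -238] -> [-105, -238] -> -238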